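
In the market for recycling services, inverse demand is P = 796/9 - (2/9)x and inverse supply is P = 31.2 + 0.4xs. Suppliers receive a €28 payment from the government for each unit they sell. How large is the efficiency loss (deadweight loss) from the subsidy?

Deadweight loss = €630

Pre-subsidy: 796/9 - (2/9)x = 31.2 + 0.4x gives x* = 92 and P* = 68.
With the subsidy, sellers receive Ps = Pb + 28 for each unit, where Pb is the price buyers pay.
On the curves, Pb = 796/9 - (2/9)x and Ps = 31.2 + 0.4x; the wedge Ps − Pb = 28 gives 31.2 + 0.4x − (796/9 - (2/9)x) = 28, so x' = 137.
Then Pb = 796/9 − (2/9)·137 = 58 and Ps = 31.2 + 0.4·137 = 86.
The subsidy expands output by 137 − 92 = 45 past the efficient level; on those units the gap between marginal cost and willingness to pay runs from 0 up to 28.
DWL = ½ × 28 × 45 = 630.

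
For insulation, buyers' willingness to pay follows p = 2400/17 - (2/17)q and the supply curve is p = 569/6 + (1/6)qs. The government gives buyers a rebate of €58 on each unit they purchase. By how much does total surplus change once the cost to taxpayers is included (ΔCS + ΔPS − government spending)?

Net change in total surplus = -€5916

Pre-subsidy: 2400/17 - (2/17)q = 569/6 + (1/6)q gives q* = 163 and p* = 122.
With the rebate, buyers effectively pay pb = ps − 58, where ps is the price sellers receive.
On the curves, pb = 2400/17 - (2/17)q and ps = 569/6 + (1/6)q; the wedge ps − pb = 58 gives 569/6 + (1/6)q − (2400/17 - (2/17)q) = 58, so q' = 367.
Then pb = 2400/17 − (2/17)·367 = 98 and ps = 569/6 + (1/6)·367 = 156.
ΔCS = ½(163 + 367)(122 − 98) = 6360; ΔPS = ½(163 + 367)(156 − 122) = 9010.
Government spending = 58 × 367 = 21286.
Net change = 6360 + 9010 − 21286 = -5916. The loss equals the DWL triangle ½·58·204.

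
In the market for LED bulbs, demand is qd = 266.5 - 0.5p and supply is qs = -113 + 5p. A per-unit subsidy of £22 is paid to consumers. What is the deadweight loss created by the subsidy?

Pre-subsidy: 266.5 - 0.5p = -113 + 5p gives p* = 69, q* = 232.
With the rebate, buyers effectively pay pb = ps − 22, where ps is the price sellers receive.
Demand in terms of ps becomes qd = 266.5 − 0.5(ps − 22) = 277.5 - 0.5ps. Setting this equal to supply: 277.5 - 0.5ps = -113 + 5ps, so ps = 71.
Buyers pay pb = 71 − 22 = 49; q' = -113 + 5·71 = 242.
The subsidy expands output by 242 − 232 = 10 past the efficient level; on those units the gap between marginal cost and willingness to pay runs from 0 up to 22.
DWL = ½ × 22 × 10 = 110.

Deadweight loss = £110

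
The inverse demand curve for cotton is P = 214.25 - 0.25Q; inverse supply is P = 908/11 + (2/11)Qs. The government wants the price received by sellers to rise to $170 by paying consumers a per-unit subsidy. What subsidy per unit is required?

At a seller price of 170, quantity supplied is -454 + 5.5·170 = 481.
Buyers absorb 481 only when they pay Pb = 214.25 − 0.25·481 = 94.
s = Ps − Pb = 170 − 94 = 76.

Required subsidy s = $76 per unit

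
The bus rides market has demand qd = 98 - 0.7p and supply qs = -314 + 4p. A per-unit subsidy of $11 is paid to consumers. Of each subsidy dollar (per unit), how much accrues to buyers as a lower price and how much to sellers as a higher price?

Buyers gain 440/47 per unit; sellers gain 77/47 per unit

Pre-subsidy: 98 - 0.7p = -314 + 4p gives p* = 4120/47, q* = 1722/47.
With the rebate, buyers effectively pay pb = ps − 11, where ps is the price sellers receive.
Demand in terms of ps becomes qd = 98 − 0.7(ps − 11) = 105.7 - 0.7ps. Setting this equal to supply: 105.7 - 0.7ps = -314 + 4ps, so ps = 4197/47.
Buyers pay pb = 4197/47 − 11 = 3680/47; q' = -314 + 4·(4197/47) = 2030/47.
Buyers' price falls by p* − pb = 4120/47 − 3680/47 = 440/47; sellers' price rises by ps − p* = 4197/47 − 4120/47 = 77/47.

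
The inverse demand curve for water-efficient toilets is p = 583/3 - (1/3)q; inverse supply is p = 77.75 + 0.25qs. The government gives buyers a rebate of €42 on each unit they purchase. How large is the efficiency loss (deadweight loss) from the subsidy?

Pre-subsidy: 583/3 - (1/3)q = 77.75 + 0.25q gives q* = 1399/7 and p* = 894/7.
With the rebate, buyers effectively pay pb = ps − 42, where ps is the price sellers receive.
On the curves, pb = 583/3 - (1/3)q and ps = 77.75 + 0.25q; the wedge ps − pb = 42 gives 77.75 + 0.25q − (583/3 - (1/3)q) = 42, so q' = 1903/7.
Then pb = 583/3 − (1/3)·(1903/7) = 726/7 and ps = 77.75 + 0.25·(1903/7) = 1020/7.
The subsidy expands output by 1903/7 − 1399/7 = 72 past the efficient level; on those units the gap between marginal cost and willingness to pay runs from 0 up to 42.
DWL = ½ × 42 × 72 = 1512.

Deadweight loss = €1512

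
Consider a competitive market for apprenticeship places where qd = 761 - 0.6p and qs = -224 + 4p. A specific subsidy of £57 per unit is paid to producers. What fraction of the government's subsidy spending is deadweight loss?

Pre-subsidy: 761 - 0.6p = -224 + 4p gives p* = 4925/23, q* = 14548/23.
With the subsidy, sellers receive ps = pb + 57 for each unit, where pb is the price buyers pay.
Supply in terms of pb becomes qs = -224 + 4(pb + 57) = 4 + 4pb. Setting this equal to demand: 761 - 0.6pb = 4 + 4pb, so pb = 3785/23.
Sellers receive ps = 3785/23 + 57 = 5096/23; q' = 761 − 0.6·(3785/23) = 15232/23.
ΔCS = ½(14548/23 + 15232/23)(4925/23 − 3785/23) = 16974600/529; ΔPS = ½(14548/23 + 15232/23)(5096/23 − 4925/23) = 2546190/529.
Government spending = 57 × 15232/23 = 868224/23.
DWL = ½ × 57 × (15232/23 − 14548/23) = 19494/23; fraction = (19494/23) / (868224/23) = 171/7616.

DWL / government spending = 171/7616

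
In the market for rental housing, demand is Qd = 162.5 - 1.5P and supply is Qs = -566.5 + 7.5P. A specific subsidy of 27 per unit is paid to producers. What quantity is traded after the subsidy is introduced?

Q' = 74.75

Pre-subsidy: 162.5 - 1.5P = -566.5 + 7.5P gives P* = 81, Q* = 41.
With the subsidy, sellers receive Ps = Pb + 27 for each unit, where Pb is the price buyers pay.
Supply in terms of Pb becomes Qs = -566.5 + 7.5(Pb + 27) = -364 + 7.5Pb. Setting this equal to demand: 162.5 - 1.5Pb = -364 + 7.5Pb, so Pb = 58.5.
Sellers receive Ps = 58.5 + 27 = 85.5; Q' = 162.5 − 1.5·58.5 = 74.75.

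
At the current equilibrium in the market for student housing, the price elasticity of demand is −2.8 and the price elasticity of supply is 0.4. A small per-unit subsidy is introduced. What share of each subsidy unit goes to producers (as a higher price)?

For a small subsidy around the equilibrium, the benefit split depends on the relative slopes, which at a point are proportional to the elasticities.
Buyer share = εs/(εs + |εd|) = 0.4/(0.4 + 2.8) = 0.125; seller share = |εd|/(εs + |εd|) = 0.875.
So producers capture 0.875 of the subsidy.

Producer share = 0.875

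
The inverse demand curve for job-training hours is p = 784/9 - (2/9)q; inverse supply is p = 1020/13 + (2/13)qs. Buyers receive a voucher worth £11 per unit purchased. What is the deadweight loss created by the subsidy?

Deadweight loss = £160.875

Pre-subsidy: 784/9 - (2/9)q = 1020/13 + (2/13)q gives q* = 23 and p* = 82.
With the rebate, buyers effectively pay pb = ps − 11, where ps is the price sellers receive.
On the curves, pb = 784/9 - (2/9)q and ps = 1020/13 + (2/13)q; the wedge ps − pb = 11 gives 1020/13 + (2/13)q − (784/9 - (2/9)q) = 11, so q' = 52.25.
Then pb = 784/9 − (2/9)·52.25 = 75.5 and ps = 1020/13 + (2/13)·52.25 = 86.5.
The subsidy expands output by 52.25 − 23 = 29.25 past the efficient level; on those units the gap between marginal cost and willingness to pay runs from 0 up to 11.
DWL = ½ × 11 × 29.25 = 160.875.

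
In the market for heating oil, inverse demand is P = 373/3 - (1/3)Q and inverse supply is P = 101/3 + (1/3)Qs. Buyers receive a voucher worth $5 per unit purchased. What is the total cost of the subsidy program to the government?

Pre-subsidy: 373/3 - (1/3)Q = 101/3 + (1/3)Q gives Q* = 136 and P* = 79.
With the rebate, buyers effectively pay Pb = Ps − 5, where Ps is the price sellers receive.
On the curves, Pb = 373/3 - (1/3)Q and Ps = 101/3 + (1/3)Q; the wedge Ps − Pb = 5 gives 101/3 + (1/3)Q − (373/3 - (1/3)Q) = 5, so Q' = 143.5.
Then Pb = 373/3 − (1/3)·143.5 = 76.5 and Ps = 101/3 + (1/3)·143.5 = 81.5.
Government outlay = subsidy × quantity = 5 × 143.5 = 717.5.

Government cost = $717.5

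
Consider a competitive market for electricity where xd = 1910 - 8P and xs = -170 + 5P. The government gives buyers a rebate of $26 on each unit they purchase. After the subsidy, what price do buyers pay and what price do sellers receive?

Pre-subsidy: 1910 - 8P = -170 + 5P gives P* = 160, x* = 630.
With the rebate, buyers effectively pay Pb = Ps − 26, where Ps is the price sellers receive.
Demand in terms of Ps becomes xd = 1910 − 8(Ps − 26) = 2118 - 8Ps. Setting this equal to supply: 2118 - 8Ps = -170 + 5Ps, so Ps = 176.
Buyers pay Pb = 176 − 26 = 150; x' = -170 + 5·176 = 710.

Buyers pay $150; sellers receive $176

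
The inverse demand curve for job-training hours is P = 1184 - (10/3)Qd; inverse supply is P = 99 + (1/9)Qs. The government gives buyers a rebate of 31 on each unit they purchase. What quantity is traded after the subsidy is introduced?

Pre-subsidy: 1184 - (10/3)Q = 99 + (1/9)Q gives Q* = 315 and P* = 134.
With the rebate, buyers effectively pay Pb = Ps − 31, where Ps is the price sellers receive.
On the curves, Pb = 1184 - (10/3)Q and Ps = 99 + (1/9)Q; the wedge Ps − Pb = 31 gives 99 + (1/9)Q − (1184 - (10/3)Q) = 31, so Q' = 324.
Then Pb = 1184 − (10/3)·324 = 104 and Ps = 99 + (1/9)·324 = 135.

Q' = 324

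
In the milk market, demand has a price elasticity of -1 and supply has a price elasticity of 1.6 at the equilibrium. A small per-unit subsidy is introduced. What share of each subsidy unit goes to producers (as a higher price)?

Producer share = 5/13

For a small subsidy around the equilibrium, the benefit split depends on the relative slopes, which at a point are proportional to the elasticities.
Buyer share = εs/(εs + |εd|) = 1.6/(1.6 + 1) = 8/13; seller share = |εd|/(εs + |εd|) = 5/13.
So producers capture 5/13 of the subsidy.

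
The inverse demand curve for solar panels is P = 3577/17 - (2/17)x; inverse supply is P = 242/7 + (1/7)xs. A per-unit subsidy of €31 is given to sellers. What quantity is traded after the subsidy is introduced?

x' = 794

Pre-subsidy: 3577/17 - (2/17)x = 242/7 + (1/7)x gives x* = 675 and P* = 131.
With the subsidy, sellers receive Ps = Pb + 31 for each unit, where Pb is the price buyers pay.
On the curves, Pb = 3577/17 - (2/17)x and Ps = 242/7 + (1/7)x; the wedge Ps − Pb = 31 gives 242/7 + (1/7)x − (3577/17 - (2/17)x) = 31, so x' = 794.
Then Pb = 3577/17 − (2/17)·794 = 117 and Ps = 242/7 + (1/7)·794 = 148.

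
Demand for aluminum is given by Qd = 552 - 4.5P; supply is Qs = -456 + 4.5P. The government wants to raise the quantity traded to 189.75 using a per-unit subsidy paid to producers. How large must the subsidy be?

Required subsidy s = 63 per unit

At Q = 189.75, invert demand for the buyer price: Pb = (552 − 189.75)/4.5 = 80.5; invert supply for the seller price: Ps = (189.75 − (-456))/4.5 = 143.5.
The subsidy must fill the gap: s = Ps − Pb = 143.5 − 80.5 = 63.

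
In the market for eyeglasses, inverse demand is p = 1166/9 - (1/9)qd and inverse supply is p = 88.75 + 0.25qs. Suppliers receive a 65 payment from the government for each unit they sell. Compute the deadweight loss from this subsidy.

Deadweight loss = 5850

Pre-subsidy: 1166/9 - (1/9)q = 88.75 + 0.25q gives q* = 113 and p* = 117.
With the subsidy, sellers receive ps = pb + 65 for each unit, where pb is the price buyers pay.
On the curves, pb = 1166/9 - (1/9)q and ps = 88.75 + 0.25q; the wedge ps − pb = 65 gives 88.75 + 0.25q − (1166/9 - (1/9)q) = 65, so q' = 293.
Then pb = 1166/9 − (1/9)·293 = 97 and ps = 88.75 + 0.25·293 = 162.
The subsidy expands output by 293 − 113 = 180 past the efficient level; on those units the gap between marginal cost and willingness to pay runs from 0 up to 65.
DWL = ½ × 65 × 180 = 5850.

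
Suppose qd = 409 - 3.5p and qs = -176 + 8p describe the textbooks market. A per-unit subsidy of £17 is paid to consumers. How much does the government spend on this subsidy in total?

Government cost = 106488/23

Pre-subsidy: 409 - 3.5p = -176 + 8p gives p* = 1170/23, q* = 5312/23.
With the rebate, buyers effectively pay pb = ps − 17, where ps is the price sellers receive.
Demand in terms of ps becomes qd = 409 − 3.5(ps − 17) = 468.5 - 3.5ps. Setting this equal to supply: 468.5 - 3.5ps = -176 + 8ps, so ps = 1289/23.
Buyers pay pb = 1289/23 − 17 = 898/23; q' = -176 + 8·(1289/23) = 6264/23.
Government outlay = subsidy × quantity = 17 × 6264/23 = 106488/23.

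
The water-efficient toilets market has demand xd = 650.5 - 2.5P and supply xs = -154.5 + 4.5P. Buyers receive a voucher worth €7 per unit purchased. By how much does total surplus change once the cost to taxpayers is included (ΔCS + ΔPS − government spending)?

Pre-subsidy: 650.5 - 2.5P = -154.5 + 4.5P gives P* = 115, x* = 363.
With the rebate, buyers effectively pay Pb = Ps − 7, where Ps is the price sellers receive.
Demand in terms of Ps becomes xd = 650.5 − 2.5(Ps − 7) = 668 - 2.5Ps. Setting this equal to supply: 668 - 2.5Ps = -154.5 + 4.5Ps, so Ps = 117.5.
Buyers pay Pb = 117.5 − 7 = 110.5; x' = -154.5 + 4.5·117.5 = 374.25.
ΔCS = ½(363 + 374.25)(115 − 110.5) = 1658.8125; ΔPS = ½(363 + 374.25)(117.5 − 115) = 921.5625.
Government spending = 7 × 374.25 = 2619.75.
Net change = 1658.8125 + 921.5625 − 2619.75 = -39.375. The loss equals the DWL triangle ½·7·11.25.

Net change in total surplus = -€39.375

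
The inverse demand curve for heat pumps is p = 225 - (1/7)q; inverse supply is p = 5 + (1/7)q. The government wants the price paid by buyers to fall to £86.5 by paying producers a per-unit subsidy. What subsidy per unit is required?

At a buyer price of 86.5, quantity demanded is 1575 − 7·86.5 = 969.5.
Sellers supply 969.5 only when they receive ps = 5 + (1/7)·969.5 = 143.5.
s = ps − pb = 143.5 − 86.5 = 57.

Required subsidy s = £57 per unit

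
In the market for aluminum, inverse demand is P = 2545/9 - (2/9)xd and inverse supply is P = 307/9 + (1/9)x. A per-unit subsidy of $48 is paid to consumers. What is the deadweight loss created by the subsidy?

Pre-subsidy: 2545/9 - (2/9)x = 307/9 + (1/9)x gives x* = 746 and P* = 117.
With the rebate, buyers effectively pay Pb = Ps − 48, where Ps is the price sellers receive.
On the curves, Pb = 2545/9 - (2/9)x and Ps = 307/9 + (1/9)x; the wedge Ps − Pb = 48 gives 307/9 + (1/9)x − (2545/9 - (2/9)x) = 48, so x' = 890.
Then Pb = 2545/9 − (2/9)·890 = 85 and Ps = 307/9 + (1/9)·890 = 133.
The subsidy expands output by 890 − 746 = 144 past the efficient level; on those units the gap between marginal cost and willingness to pay runs from 0 up to 48.
DWL = ½ × 48 × 144 = 3456.

Deadweight loss = $3456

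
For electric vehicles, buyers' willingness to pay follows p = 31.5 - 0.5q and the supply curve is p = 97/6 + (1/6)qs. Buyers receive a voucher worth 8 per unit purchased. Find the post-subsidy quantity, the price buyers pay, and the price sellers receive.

q' = 35; buyers pay 14; sellers receive 22

Pre-subsidy: 31.5 - 0.5q = 97/6 + (1/6)q gives q* = 23 and p* = 20.
With the rebate, buyers effectively pay pb = ps − 8, where ps is the price sellers receive.
On the curves, pb = 31.5 - 0.5q and ps = 97/6 + (1/6)q; the wedge ps − pb = 8 gives 97/6 + (1/6)q − (31.5 - 0.5q) = 8, so q' = 35.
Then pb = 31.5 − 0.5·35 = 14 and ps = 97/6 + (1/6)·35 = 22.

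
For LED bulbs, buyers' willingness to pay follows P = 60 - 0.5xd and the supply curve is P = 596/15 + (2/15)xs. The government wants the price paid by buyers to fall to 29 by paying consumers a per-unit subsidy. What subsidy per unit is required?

Required subsidy s = 19 per unit

At a buyer price of 29, quantity demanded is 120 − 2·29 = 62.
Sellers supply 62 only when they receive Ps = 596/15 + (2/15)·62 = 48.
s = Ps − Pb = 48 − 29 = 19.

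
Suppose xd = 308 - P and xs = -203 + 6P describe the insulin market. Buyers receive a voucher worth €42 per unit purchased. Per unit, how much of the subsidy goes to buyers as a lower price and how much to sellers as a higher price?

Pre-subsidy: 308 - P = -203 + 6P gives P* = 73, x* = 235.
With the rebate, buyers effectively pay Pb = Ps − 42, where Ps is the price sellers receive.
Demand in terms of Ps becomes xd = 308 − 1(Ps − 42) = 350 - Ps. Setting this equal to supply: 350 - Ps = -203 + 6Ps, so Ps = 79.
Buyers pay Pb = 79 − 42 = 37; x' = -203 + 6·79 = 271.
Buyers' price falls by P* − Pb = 73 − 37 = 36; sellers' price rises by Ps − P* = 79 − 73 = 6.

Buyers gain €36 per unit; sellers gain €6 per unit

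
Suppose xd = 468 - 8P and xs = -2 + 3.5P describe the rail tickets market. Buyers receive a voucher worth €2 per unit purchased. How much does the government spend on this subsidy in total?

Government cost = 6712/23

Pre-subsidy: 468 - 8P = -2 + 3.5P gives P* = 940/23, x* = 3244/23.
With the rebate, buyers effectively pay Pb = Ps − 2, where Ps is the price sellers receive.
Demand in terms of Ps becomes xd = 468 − 8(Ps − 2) = 484 - 8Ps. Setting this equal to supply: 484 - 8Ps = -2 + 3.5Ps, so Ps = 972/23.
Buyers pay Pb = 972/23 − 2 = 926/23; x' = -2 + 3.5·(972/23) = 3356/23.
Government outlay = subsidy × quantity = 2 × 3356/23 = 6712/23.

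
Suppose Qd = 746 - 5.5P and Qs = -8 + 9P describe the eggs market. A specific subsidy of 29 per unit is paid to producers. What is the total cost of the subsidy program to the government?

Pre-subsidy: 746 - 5.5P = -8 + 9P gives P* = 52, Q* = 460.
With the subsidy, sellers receive Ps = Pb + 29 for each unit, where Pb is the price buyers pay.
Supply in terms of Pb becomes Qs = -8 + 9(Pb + 29) = 253 + 9Pb. Setting this equal to demand: 746 - 5.5Pb = 253 + 9Pb, so Pb = 34.
Sellers receive Ps = 34 + 29 = 63; Q' = 746 − 5.5·34 = 559.
Government outlay = subsidy × quantity = 29 × 559 = 16211.

Government cost = 16211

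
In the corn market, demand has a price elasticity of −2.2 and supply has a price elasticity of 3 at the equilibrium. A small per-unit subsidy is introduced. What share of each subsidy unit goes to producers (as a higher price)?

Producer share = 11/26

For a small subsidy around the equilibrium, the benefit split depends on the relative slopes, which at a point are proportional to the elasticities.
Buyer share = εs/(εs + |εd|) = 3/(3 + 2.2) = 15/26; seller share = |εd|/(εs + |εd|) = 11/26.
So producers capture 11/26 of the subsidy.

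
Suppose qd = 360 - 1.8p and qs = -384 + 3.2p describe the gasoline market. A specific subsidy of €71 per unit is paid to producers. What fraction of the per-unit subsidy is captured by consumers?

Pre-subsidy: 360 - 1.8p = -384 + 3.2p gives p* = 148.8, q* = 92.16.
With the subsidy, sellers receive ps = pb + 71 for each unit, where pb is the price buyers pay.
Supply in terms of pb becomes qs = -384 + 3.2(pb + 71) = -156.8 + 3.2pb. Setting this equal to demand: 360 - 1.8pb = -156.8 + 3.2pb, so pb = 103.36.
Sellers receive ps = 103.36 + 71 = 174.36; q' = 360 − 1.8·103.36 = 173.952.
Buyers' price falls by p* − pb = 148.8 − 103.36 = 45.44; sellers' price rises by ps − p* = 174.36 − 148.8 = 25.56.
So consumers capture 45.44/71 = 0.64 of each unit of subsidy.

Consumer share = 0.64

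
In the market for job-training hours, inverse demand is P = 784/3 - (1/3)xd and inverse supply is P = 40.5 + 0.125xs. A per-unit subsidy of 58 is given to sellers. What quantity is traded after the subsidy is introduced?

x' = 6692/11

Pre-subsidy: 784/3 - (1/3)x = 40.5 + 0.125x gives x* = 5300/11 and P* = 1108/11.
With the subsidy, sellers receive Ps = Pb + 58 for each unit, where Pb is the price buyers pay.
On the curves, Pb = 784/3 - (1/3)x and Ps = 40.5 + 0.125x; the wedge Ps − Pb = 58 gives 40.5 + 0.125x − (784/3 - (1/3)x) = 58, so x' = 6692/11.
Then Pb = 784/3 − (1/3)·(6692/11) = 644/11 and Ps = 40.5 + 0.125·(6692/11) = 1282/11.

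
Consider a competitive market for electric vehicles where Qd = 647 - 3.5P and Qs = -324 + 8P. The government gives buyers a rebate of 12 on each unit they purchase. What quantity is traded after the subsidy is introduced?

Pre-subsidy: 647 - 3.5P = -324 + 8P gives P* = 1942/23, Q* = 8084/23.
With the rebate, buyers effectively pay Pb = Ps − 12, where Ps is the price sellers receive.
Demand in terms of Ps becomes Qd = 647 − 3.5(Ps − 12) = 689 - 3.5Ps. Setting this equal to supply: 689 - 3.5Ps = -324 + 8Ps, so Ps = 2026/23.
Buyers pay Pb = 2026/23 − 12 = 1750/23; Q' = -324 + 8·(2026/23) = 8756/23.

Q' = 8756/23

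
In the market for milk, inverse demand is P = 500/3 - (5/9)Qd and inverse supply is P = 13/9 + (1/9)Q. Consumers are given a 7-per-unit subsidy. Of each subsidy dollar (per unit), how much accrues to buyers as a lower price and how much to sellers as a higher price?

Buyers gain 35/6 per unit; sellers gain 7/6 per unit

Pre-subsidy: 500/3 - (5/9)Q = 13/9 + (1/9)Q gives Q* = 1487/6 and P* = 1565/54.
With the rebate, buyers effectively pay Pb = Ps − 7, where Ps is the price sellers receive.
On the curves, Pb = 500/3 - (5/9)Q and Ps = 13/9 + (1/9)Q; the wedge Ps − Pb = 7 gives 13/9 + (1/9)Q − (500/3 - (5/9)Q) = 7, so Q' = 775/3.
Then Pb = 500/3 − (5/9)·(775/3) = 625/27 and Ps = 13/9 + (1/9)·(775/3) = 814/27.
Buyers' price falls by P* − Pb = 1565/54 − 625/27 = 35/6; sellers' price rises by Ps − P* = 814/27 − 1565/54 = 7/6.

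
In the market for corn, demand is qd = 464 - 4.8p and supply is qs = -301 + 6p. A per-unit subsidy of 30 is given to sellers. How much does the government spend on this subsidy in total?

Pre-subsidy: 464 - 4.8p = -301 + 6p gives p* = 425/6, q* = 124.
With the subsidy, sellers receive ps = pb + 30 for each unit, where pb is the price buyers pay.
Supply in terms of pb becomes qs = -301 + 6(pb + 30) = -121 + 6pb. Setting this equal to demand: 464 - 4.8pb = -121 + 6pb, so pb = 325/6.
Sellers receive ps = 325/6 + 30 = 505/6; q' = 464 − 4.8·(325/6) = 204.
Government outlay = subsidy × quantity = 30 × 204 = 6120.

Government cost = 6120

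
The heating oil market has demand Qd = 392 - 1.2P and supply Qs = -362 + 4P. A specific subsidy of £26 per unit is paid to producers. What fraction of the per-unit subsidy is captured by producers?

Pre-subsidy: 392 - 1.2P = -362 + 4P gives P* = 145, Q* = 218.
With the subsidy, sellers receive Ps = Pb + 26 for each unit, where Pb is the price buyers pay.
Supply in terms of Pb becomes Qs = -362 + 4(Pb + 26) = -258 + 4Pb. Setting this equal to demand: 392 - 1.2Pb = -258 + 4Pb, so Pb = 125.
Sellers receive Ps = 125 + 26 = 151; Q' = 392 − 1.2·125 = 242.
Buyers' price falls by P* − Pb = 145 − 125 = 20; sellers' price rises by Ps − P* = 151 − 145 = 6.
So producers capture 6/26 = 3/13 of each unit of subsidy.

Producer share = 3/13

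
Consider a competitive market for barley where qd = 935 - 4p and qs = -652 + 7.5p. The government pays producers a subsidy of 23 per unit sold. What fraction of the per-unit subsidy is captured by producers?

Producer share = 8/23

Pre-subsidy: 935 - 4p = -652 + 7.5p gives p* = 138, q* = 383.
With the subsidy, sellers receive ps = pb + 23 for each unit, where pb is the price buyers pay.
Supply in terms of pb becomes qs = -652 + 7.5(pb + 23) = -479.5 + 7.5pb. Setting this equal to demand: 935 - 4pb = -479.5 + 7.5pb, so pb = 123.
Sellers receive ps = 123 + 23 = 146; q' = 935 − 4·123 = 443.
Buyers' price falls by p* − pb = 138 − 123 = 15; sellers' price rises by ps − p* = 146 − 138 = 8.
So producers capture 8/23 = 8/23 of each unit of subsidy.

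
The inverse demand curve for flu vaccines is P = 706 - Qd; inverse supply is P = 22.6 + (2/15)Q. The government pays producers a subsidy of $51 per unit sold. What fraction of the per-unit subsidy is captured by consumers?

Pre-subsidy: 706 - Q = 22.6 + (2/15)Q gives Q* = 603 and P* = 103.
With the subsidy, sellers receive Ps = Pb + 51 for each unit, where Pb is the price buyers pay.
On the curves, Pb = 706 - Q and Ps = 22.6 + (2/15)Q; the wedge Ps − Pb = 51 gives 22.6 + (2/15)Q − (706 - Q) = 51, so Q' = 648.
Then Pb = 706 − 1·648 = 58 and Ps = 22.6 + (2/15)·648 = 109.
Buyers' price falls by P* − Pb = 103 − 58 = 45; sellers' price rises by Ps − P* = 109 − 103 = 6.
So consumers capture 45/51 = 15/17 of each unit of subsidy.

Consumer share = 15/17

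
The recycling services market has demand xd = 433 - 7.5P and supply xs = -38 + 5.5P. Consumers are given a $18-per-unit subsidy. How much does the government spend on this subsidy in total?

Pre-subsidy: 433 - 7.5P = -38 + 5.5P gives P* = 471/13, x* = 4193/26.
With the rebate, buyers effectively pay Pb = Ps − 18, where Ps is the price sellers receive.
Demand in terms of Ps becomes xd = 433 − 7.5(Ps − 18) = 568 - 7.5Ps. Setting this equal to supply: 568 - 7.5Ps = -38 + 5.5Ps, so Ps = 606/13.
Buyers pay Pb = 606/13 − 18 = 372/13; x' = -38 + 5.5·(606/13) = 2839/13.
Government outlay = subsidy × quantity = 18 × 2839/13 = 51102/13.

Government cost = 51102/13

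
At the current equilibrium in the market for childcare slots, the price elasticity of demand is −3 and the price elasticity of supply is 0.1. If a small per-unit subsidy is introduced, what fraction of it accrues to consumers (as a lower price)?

For a small subsidy around the equilibrium, the benefit split depends on the relative slopes, which at a point are proportional to the elasticities.
Buyer share = εs/(εs + |εd|) = 0.1/(0.1 + 3) = 1/31; seller share = |εd|/(εs + |εd|) = 30/31.

Consumer share = 1/31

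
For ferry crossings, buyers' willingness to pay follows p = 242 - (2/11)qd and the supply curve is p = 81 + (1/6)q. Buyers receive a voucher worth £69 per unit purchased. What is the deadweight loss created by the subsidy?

Deadweight loss = £6831

Pre-subsidy: 242 - (2/11)q = 81 + (1/6)q gives q* = 462 and p* = 158.
With the rebate, buyers effectively pay pb = ps − 69, where ps is the price sellers receive.
On the curves, pb = 242 - (2/11)q and ps = 81 + (1/6)q; the wedge ps − pb = 69 gives 81 + (1/6)q − (242 - (2/11)q) = 69, so q' = 660.
Then pb = 242 − (2/11)·660 = 122 and ps = 81 + (1/6)·660 = 191.
The subsidy expands output by 660 − 462 = 198 past the efficient level; on those units the gap between marginal cost and willingness to pay runs from 0 up to 69.
DWL = ½ × 69 × 198 = 6831.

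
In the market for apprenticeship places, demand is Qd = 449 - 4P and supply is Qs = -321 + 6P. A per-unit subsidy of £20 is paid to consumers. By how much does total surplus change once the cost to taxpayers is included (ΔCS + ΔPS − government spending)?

Net change in total surplus = -£480

Pre-subsidy: 449 - 4P = -321 + 6P gives P* = 77, Q* = 141.
With the rebate, buyers effectively pay Pb = Ps − 20, where Ps is the price sellers receive.
Demand in terms of Ps becomes Qd = 449 − 4(Ps − 20) = 529 - 4Ps. Setting this equal to supply: 529 - 4Ps = -321 + 6Ps, so Ps = 85.
Buyers pay Pb = 85 − 20 = 65; Q' = -321 + 6·85 = 189.
ΔCS = ½(141 + 189)(77 − 65) = 1980; ΔPS = ½(141 + 189)(85 − 77) = 1320.
Government spending = 20 × 189 = 3780.
Net change = 1980 + 1320 − 3780 = -480. The loss equals the DWL triangle ½·20·48.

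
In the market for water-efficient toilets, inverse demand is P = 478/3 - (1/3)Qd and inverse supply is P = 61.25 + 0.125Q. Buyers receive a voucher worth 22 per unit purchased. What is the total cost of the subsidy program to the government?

Government cost = 5764

Pre-subsidy: 478/3 - (1/3)Q = 61.25 + 0.125Q gives Q* = 214 and P* = 88.
With the rebate, buyers effectively pay Pb = Ps − 22, where Ps is the price sellers receive.
On the curves, Pb = 478/3 - (1/3)Q and Ps = 61.25 + 0.125Q; the wedge Ps − Pb = 22 gives 61.25 + 0.125Q − (478/3 - (1/3)Q) = 22, so Q' = 262.
Then Pb = 478/3 − (1/3)·262 = 72 and Ps = 61.25 + 0.125·262 = 94.
Government outlay = subsidy × quantity = 22 × 262 = 5764.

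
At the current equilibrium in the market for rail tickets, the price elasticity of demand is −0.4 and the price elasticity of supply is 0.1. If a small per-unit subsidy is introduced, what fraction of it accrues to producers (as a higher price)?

For a small subsidy around the equilibrium, the benefit split depends on the relative slopes, which at a point are proportional to the elasticities.
Buyer share = εs/(εs + |εd|) = 0.1/(0.1 + 0.4) = 0.2; seller share = |εd|/(εs + |εd|) = 0.8.
So producers capture 0.8 of the subsidy.

Producer share = 0.8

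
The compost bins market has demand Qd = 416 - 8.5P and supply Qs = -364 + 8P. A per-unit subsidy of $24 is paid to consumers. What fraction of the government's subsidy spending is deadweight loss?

Pre-subsidy: 416 - 8.5P = -364 + 8P gives P* = 520/11, Q* = 156/11.
With the rebate, buyers effectively pay Pb = Ps − 24, where Ps is the price sellers receive.
Demand in terms of Ps becomes Qd = 416 − 8.5(Ps − 24) = 620 - 8.5Ps. Setting this equal to supply: 620 - 8.5Ps = -364 + 8Ps, so Ps = 656/11.
Buyers pay Pb = 656/11 − 24 = 392/11; Q' = -364 + 8·(656/11) = 1244/11.
ΔCS = ½(156/11 + 1244/11)(520/11 − 392/11) = 89600/121; ΔPS = ½(156/11 + 1244/11)(656/11 − 520/11) = 95200/121.
Government spending = 24 × 1244/11 = 29856/11.
DWL = ½ × 24 × (1244/11 − 156/11) = 13056/11; fraction = (13056/11) / (29856/11) = 136/311.

DWL / government spending = 136/311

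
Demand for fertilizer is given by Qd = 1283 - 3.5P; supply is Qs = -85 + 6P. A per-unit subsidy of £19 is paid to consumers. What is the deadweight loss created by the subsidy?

Deadweight loss = £399

Pre-subsidy: 1283 - 3.5P = -85 + 6P gives P* = 144, Q* = 779.
With the rebate, buyers effectively pay Pb = Ps − 19, where Ps is the price sellers receive.
Demand in terms of Ps becomes Qd = 1283 − 3.5(Ps − 19) = 1349.5 - 3.5Ps. Setting this equal to supply: 1349.5 - 3.5Ps = -85 + 6Ps, so Ps = 151.
Buyers pay Pb = 151 − 19 = 132; Q' = -85 + 6·151 = 821.
The subsidy expands output by 821 − 779 = 42 past the efficient level; on those units the gap between marginal cost and willingness to pay runs from 0 up to 19.
DWL = ½ × 19 × 42 = 399.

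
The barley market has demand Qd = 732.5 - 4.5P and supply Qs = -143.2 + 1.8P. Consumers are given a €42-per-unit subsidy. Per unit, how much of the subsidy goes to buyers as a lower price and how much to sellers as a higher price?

Pre-subsidy: 732.5 - 4.5P = -143.2 + 1.8P gives P* = 139, Q* = 107.
With the rebate, buyers effectively pay Pb = Ps − 42, where Ps is the price sellers receive.
Demand in terms of Ps becomes Qd = 732.5 − 4.5(Ps − 42) = 921.5 - 4.5Ps. Setting this equal to supply: 921.5 - 4.5Ps = -143.2 + 1.8Ps, so Ps = 169.
Buyers pay Pb = 169 − 42 = 127; Q' = -143.2 + 1.8·169 = 161.
Buyers' price falls by P* − Pb = 139 − 127 = 12; sellers' price rises by Ps − P* = 169 − 139 = 30.

Buyers gain €12 per unit; sellers gain €30 per unit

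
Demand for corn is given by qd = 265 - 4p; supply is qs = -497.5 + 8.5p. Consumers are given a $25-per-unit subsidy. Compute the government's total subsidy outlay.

Government cost = $2225

Pre-subsidy: 265 - 4p = -497.5 + 8.5p gives p* = 61, q* = 21.
With the rebate, buyers effectively pay pb = ps − 25, where ps is the price sellers receive.
Demand in terms of ps becomes qd = 265 − 4(ps − 25) = 365 - 4ps. Setting this equal to supply: 365 - 4ps = -497.5 + 8.5ps, so ps = 69.
Buyers pay pb = 69 − 25 = 44; q' = -497.5 + 8.5·69 = 89.
Government outlay = subsidy × quantity = 25 × 89 = 2225.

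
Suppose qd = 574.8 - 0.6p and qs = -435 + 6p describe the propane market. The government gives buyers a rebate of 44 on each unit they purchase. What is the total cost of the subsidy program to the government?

Pre-subsidy: 574.8 - 0.6p = -435 + 6p gives p* = 153, q* = 483.
With the rebate, buyers effectively pay pb = ps − 44, where ps is the price sellers receive.
Demand in terms of ps becomes qd = 574.8 − 0.6(ps − 44) = 601.2 - 0.6ps. Setting this equal to supply: 601.2 - 0.6ps = -435 + 6ps, so ps = 157.
Buyers pay pb = 157 − 44 = 113; q' = -435 + 6·157 = 507.
Government outlay = subsidy × quantity = 44 × 507 = 22308.

Government cost = 22308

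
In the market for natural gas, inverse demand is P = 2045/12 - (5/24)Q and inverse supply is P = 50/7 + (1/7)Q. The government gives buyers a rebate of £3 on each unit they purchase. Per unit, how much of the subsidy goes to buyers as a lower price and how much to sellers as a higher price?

Buyers gain 105/59 per unit; sellers gain 72/59 per unit

Pre-subsidy: 2045/12 - (5/24)Q = 50/7 + (1/7)Q gives Q* = 27430/59 and P* = 4340/59.
With the rebate, buyers effectively pay Pb = Ps − 3, where Ps is the price sellers receive.
On the curves, Pb = 2045/12 - (5/24)Q and Ps = 50/7 + (1/7)Q; the wedge Ps − Pb = 3 gives 50/7 + (1/7)Q − (2045/12 - (5/24)Q) = 3, so Q' = 27934/59.
Then Pb = 2045/12 − (5/24)·(27934/59) = 4235/59 and Ps = 50/7 + (1/7)·(27934/59) = 4412/59.
Buyers' price falls by P* − Pb = 4340/59 − 4235/59 = 105/59; sellers' price rises by Ps − P* = 4412/59 − 4340/59 = 72/59.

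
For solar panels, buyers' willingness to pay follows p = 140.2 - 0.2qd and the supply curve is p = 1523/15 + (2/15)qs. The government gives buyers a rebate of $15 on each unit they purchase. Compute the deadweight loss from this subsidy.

Deadweight loss = $337.5

Pre-subsidy: 140.2 - 0.2q = 1523/15 + (2/15)q gives q* = 116 and p* = 117.
With the rebate, buyers effectively pay pb = ps − 15, where ps is the price sellers receive.
On the curves, pb = 140.2 - 0.2q and ps = 1523/15 + (2/15)q; the wedge ps − pb = 15 gives 1523/15 + (2/15)q − (140.2 - 0.2q) = 15, so q' = 161.
Then pb = 140.2 − 0.2·161 = 108 and ps = 1523/15 + (2/15)·161 = 123.
The subsidy expands output by 161 − 116 = 45 past the efficient level; on those units the gap between marginal cost and willingness to pay runs from 0 up to 15.
DWL = ½ × 15 × 45 = 337.5.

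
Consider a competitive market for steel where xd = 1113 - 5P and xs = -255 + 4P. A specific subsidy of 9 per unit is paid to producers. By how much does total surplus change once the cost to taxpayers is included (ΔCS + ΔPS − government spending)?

Pre-subsidy: 1113 - 5P = -255 + 4P gives P* = 152, x* = 353.
With the subsidy, sellers receive Ps = Pb + 9 for each unit, where Pb is the price buyers pay.
Supply in terms of Pb becomes xs = -255 + 4(Pb + 9) = -219 + 4Pb. Setting this equal to demand: 1113 - 5Pb = -219 + 4Pb, so Pb = 148.
Sellers receive Ps = 148 + 9 = 157; x' = 1113 − 5·148 = 373.
ΔCS = ½(353 + 373)(152 − 148) = 1452; ΔPS = ½(353 + 373)(157 − 152) = 1815.
Government spending = 9 × 373 = 3357.
Net change = 1452 + 1815 − 3357 = -90. The loss equals the DWL triangle ½·9·20.

Net change in total surplus = -90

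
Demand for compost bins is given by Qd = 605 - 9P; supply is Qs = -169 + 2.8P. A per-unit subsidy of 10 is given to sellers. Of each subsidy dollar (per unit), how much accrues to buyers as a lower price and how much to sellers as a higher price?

Pre-subsidy: 605 - 9P = -169 + 2.8P gives P* = 3870/59, Q* = 865/59.
With the subsidy, sellers receive Ps = Pb + 10 for each unit, where Pb is the price buyers pay.
Supply in terms of Pb becomes Qs = -169 + 2.8(Pb + 10) = -141 + 2.8Pb. Setting this equal to demand: 605 - 9Pb = -141 + 2.8Pb, so Pb = 3730/59.
Sellers receive Ps = 3730/59 + 10 = 4320/59; Q' = 605 − 9·(3730/59) = 2125/59.
Buyers' price falls by P* − Pb = 3870/59 − 3730/59 = 140/59; sellers' price rises by Ps − P* = 4320/59 − 3870/59 = 450/59.

Buyers gain 140/59 per unit; sellers gain 450/59 per unit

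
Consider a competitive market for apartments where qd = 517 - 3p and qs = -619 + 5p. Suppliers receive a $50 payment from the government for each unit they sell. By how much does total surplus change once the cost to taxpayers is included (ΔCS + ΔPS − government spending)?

Net change in total surplus = -$2343.75

Pre-subsidy: 517 - 3p = -619 + 5p gives p* = 142, q* = 91.
With the subsidy, sellers receive ps = pb + 50 for each unit, where pb is the price buyers pay.
Supply in terms of pb becomes qs = -619 + 5(pb + 50) = -369 + 5pb. Setting this equal to demand: 517 - 3pb = -369 + 5pb, so pb = 110.75.
Sellers receive ps = 110.75 + 50 = 160.75; q' = 517 − 3·110.75 = 184.75.
ΔCS = ½(91 + 184.75)(142 − 110.75) = 4308.59375; ΔPS = ½(91 + 184.75)(160.75 − 142) = 2585.15625.
Government spending = 50 × 184.75 = 9237.5.
Net change = 4308.59375 + 2585.15625 − 9237.5 = -2343.75. The loss equals the DWL triangle ½·50·93.75.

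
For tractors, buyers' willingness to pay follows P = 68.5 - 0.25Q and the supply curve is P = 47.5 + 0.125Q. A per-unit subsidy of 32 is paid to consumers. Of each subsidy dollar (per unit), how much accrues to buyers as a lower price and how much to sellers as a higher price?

Pre-subsidy: 68.5 - 0.25Q = 47.5 + 0.125Q gives Q* = 56 and P* = 54.5.
With the rebate, buyers effectively pay Pb = Ps − 32, where Ps is the price sellers receive.
On the curves, Pb = 68.5 - 0.25Q and Ps = 47.5 + 0.125Q; the wedge Ps − Pb = 32 gives 47.5 + 0.125Q − (68.5 - 0.25Q) = 32, so Q' = 424/3.
Then Pb = 68.5 − 0.25·(424/3) = 199/6 and Ps = 47.5 + 0.125·(424/3) = 391/6.
Buyers' price falls by P* − Pb = 54.5 − 199/6 = 64/3; sellers' price rises by Ps − P* = 391/6 − 54.5 = 32/3.

Buyers gain 64/3 per unit; sellers gain 32/3 per unit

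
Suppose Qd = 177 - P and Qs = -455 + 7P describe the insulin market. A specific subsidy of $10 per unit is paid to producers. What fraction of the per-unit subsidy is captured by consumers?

Pre-subsidy: 177 - P = -455 + 7P gives P* = 79, Q* = 98.
With the subsidy, sellers receive Ps = Pb + 10 for each unit, where Pb is the price buyers pay.
Supply in terms of Pb becomes Qs = -455 + 7(Pb + 10) = -385 + 7Pb. Setting this equal to demand: 177 - Pb = -385 + 7Pb, so Pb = 70.25.
Sellers receive Ps = 70.25 + 10 = 80.25; Q' = 177 − 1·70.25 = 106.75.
Buyers' price falls by P* − Pb = 79 − 70.25 = 8.75; sellers' price rises by Ps − P* = 80.25 − 79 = 1.25.
So consumers capture 8.75/10 = 0.875 of each unit of subsidy.

Consumer share = 0.875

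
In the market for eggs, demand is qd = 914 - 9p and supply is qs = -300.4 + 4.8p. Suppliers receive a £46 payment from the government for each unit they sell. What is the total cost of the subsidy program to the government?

Pre-subsidy: 914 - 9p = -300.4 + 4.8p gives p* = 88, q* = 122.
With the subsidy, sellers receive ps = pb + 46 for each unit, where pb is the price buyers pay.
Supply in terms of pb becomes qs = -300.4 + 4.8(pb + 46) = -79.6 + 4.8pb. Setting this equal to demand: 914 - 9pb = -79.6 + 4.8pb, so pb = 72.
Sellers receive ps = 72 + 46 = 118; q' = 914 − 9·72 = 266.
Government outlay = subsidy × quantity = 46 × 266 = 12236.

Government cost = £12236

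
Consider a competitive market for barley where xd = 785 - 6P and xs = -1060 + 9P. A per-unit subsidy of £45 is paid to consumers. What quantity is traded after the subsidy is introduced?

Pre-subsidy: 785 - 6P = -1060 + 9P gives P* = 123, x* = 47.
With the rebate, buyers effectively pay Pb = Ps − 45, where Ps is the price sellers receive.
Demand in terms of Ps becomes xd = 785 − 6(Ps − 45) = 1055 - 6Ps. Setting this equal to supply: 1055 - 6Ps = -1060 + 9Ps, so Ps = 141.
Buyers pay Pb = 141 − 45 = 96; x' = -1060 + 9·141 = 209.

x' = 209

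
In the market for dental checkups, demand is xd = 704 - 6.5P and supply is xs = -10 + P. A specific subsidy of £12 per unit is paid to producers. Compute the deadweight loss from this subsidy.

Pre-subsidy: 704 - 6.5P = -10 + P gives P* = 95.2, x* = 85.2.
With the subsidy, sellers receive Ps = Pb + 12 for each unit, where Pb is the price buyers pay.
Supply in terms of Pb becomes xs = -10 + 1(Pb + 12) = 2 + Pb. Setting this equal to demand: 704 - 6.5Pb = 2 + Pb, so Pb = 93.6.
Sellers receive Ps = 93.6 + 12 = 105.6; x' = 704 − 6.5·93.6 = 95.6.
The subsidy expands output by 95.6 − 85.2 = 10.4 past the efficient level; on those units the gap between marginal cost and willingness to pay runs from 0 up to 12.
DWL = ½ × 12 × 10.4 = 62.4.

Deadweight loss = £62.4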